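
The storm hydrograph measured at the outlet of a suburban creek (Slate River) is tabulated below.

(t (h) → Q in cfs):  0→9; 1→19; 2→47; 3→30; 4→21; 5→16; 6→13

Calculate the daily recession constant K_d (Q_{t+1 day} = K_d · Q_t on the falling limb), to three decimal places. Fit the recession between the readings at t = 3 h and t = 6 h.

K_d ≈ 0.001

Between t = 3 h and t = 6 h the flow falls from 30 to 13 cfs over 3×1 h = 3 h.
Per-interval ratio K = (13/30)^(1/3) = 0.7567; K_d = K^(24/1) = 0.001.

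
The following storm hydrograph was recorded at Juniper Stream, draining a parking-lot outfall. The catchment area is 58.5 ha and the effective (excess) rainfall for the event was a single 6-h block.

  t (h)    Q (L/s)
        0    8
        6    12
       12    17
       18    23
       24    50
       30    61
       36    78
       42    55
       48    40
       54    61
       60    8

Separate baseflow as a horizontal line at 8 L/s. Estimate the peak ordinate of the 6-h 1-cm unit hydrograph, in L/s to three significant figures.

Direct runoff: 0.0, 4.0, 9.0, 15.0, 42.0, 53.0, 70.0, 47.0, 32.0, 53.0, 0.0 L/s; ΣQ_DR = 325.0 L/s, peak = 70.0 L/s.
Runoff depth d = ΣQ_DR·Δt / A = 325.0 × 21600 / (58.5 ha) = 12.00 mm.
The 1-cm UH is the DRH scaled by (10 mm)/d, so U_p = 70.0 × 10/12.00 = 58.3 L/s.

U_p ≈ 58.3 L/s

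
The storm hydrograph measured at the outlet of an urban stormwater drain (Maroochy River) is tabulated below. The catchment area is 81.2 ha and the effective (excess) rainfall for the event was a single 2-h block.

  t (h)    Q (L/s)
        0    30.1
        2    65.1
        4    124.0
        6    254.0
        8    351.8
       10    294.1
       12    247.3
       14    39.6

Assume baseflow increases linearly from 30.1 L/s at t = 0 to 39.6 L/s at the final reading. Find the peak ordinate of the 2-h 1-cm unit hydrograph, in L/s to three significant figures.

Direct runoff: 0.00, 33.64, 91.19, 219.83, 316.27, 257.21, 209.06, 0.00 L/s; ΣQ_DR = 1127 L/s, peak = 316.27 L/s.
Runoff depth d = ΣQ_DR·Δt / A = 1127 × 7200 / (81.2 ha) = 9.995 mm.
The 1-cm UH is the DRH scaled by (10 mm)/d, so U_p = 316.27 × 10/9.995 = 316 L/s.

U_p ≈ 316 L/s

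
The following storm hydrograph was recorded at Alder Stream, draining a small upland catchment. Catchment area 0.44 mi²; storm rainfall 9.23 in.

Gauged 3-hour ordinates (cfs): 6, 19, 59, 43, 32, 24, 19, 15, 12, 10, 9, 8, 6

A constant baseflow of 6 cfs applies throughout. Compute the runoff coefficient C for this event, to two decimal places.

C ≈ 0.21

ΣQ_DR = 184.0 cfs; V = ΣQ_DR·Δt = 1.987 × 10^6 ft³.
Runoff depth d = V / A = 1.944 in.
C = d / P = 1.944 / 9.23 = 0.21.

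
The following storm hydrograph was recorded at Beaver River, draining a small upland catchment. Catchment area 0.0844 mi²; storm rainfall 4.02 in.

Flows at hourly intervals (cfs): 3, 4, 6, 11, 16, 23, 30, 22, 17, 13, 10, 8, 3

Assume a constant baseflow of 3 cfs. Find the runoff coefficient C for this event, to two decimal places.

ΣQ_DR = 127.0 cfs; V = ΣQ_DR·Δt = 4.572 × 10^5 ft³.
Runoff depth d = V / A = 2.332 in.
C = d / P = 2.332 / 4.02 = 0.58.

C ≈ 0.58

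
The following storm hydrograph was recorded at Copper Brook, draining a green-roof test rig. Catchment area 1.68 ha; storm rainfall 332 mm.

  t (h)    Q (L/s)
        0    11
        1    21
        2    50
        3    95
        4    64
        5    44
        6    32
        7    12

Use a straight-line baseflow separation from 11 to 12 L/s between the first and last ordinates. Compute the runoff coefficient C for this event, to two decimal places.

ΣQ_DR = 237.0 L/s; V = ΣQ_DR·Δt = 8.532 × 10^5 L.
Runoff depth d = V / A = 50.79 mm.
C = d / P = 50.79 / 332 = 0.15.

C ≈ 0.15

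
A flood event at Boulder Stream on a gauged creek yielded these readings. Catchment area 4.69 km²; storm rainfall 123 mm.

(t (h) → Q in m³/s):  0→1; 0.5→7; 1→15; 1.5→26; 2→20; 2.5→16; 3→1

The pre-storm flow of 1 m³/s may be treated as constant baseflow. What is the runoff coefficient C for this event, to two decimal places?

C ≈ 0.25

ΣQ_DR = 79.00 m³/s; V = ΣQ_DR·Δt = 1.422 × 10^5 m³.
Runoff depth d = V / A = 30.32 mm.
C = d / P = 30.32 / 123 = 0.25.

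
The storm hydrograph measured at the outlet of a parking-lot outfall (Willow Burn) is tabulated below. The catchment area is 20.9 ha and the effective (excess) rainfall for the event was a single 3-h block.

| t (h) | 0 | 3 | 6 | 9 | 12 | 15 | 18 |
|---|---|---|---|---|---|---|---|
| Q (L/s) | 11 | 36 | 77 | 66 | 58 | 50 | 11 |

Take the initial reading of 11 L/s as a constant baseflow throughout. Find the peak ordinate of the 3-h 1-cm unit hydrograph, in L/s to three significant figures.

U_p ≈ 55.1 L/s

Direct runoff: 0.0, 25.0, 66.0, 55.0, 47.0, 39.0, 0.0 L/s; ΣQ_DR = 232.0 L/s, peak = 66.0 L/s.
Runoff depth d = ΣQ_DR·Δt / A = 232.0 × 10800 / (20.9 ha) = 11.99 mm.
The 1-cm UH is the DRH scaled by (10 mm)/d, so U_p = 66.0 × 10/11.99 = 55.1 L/s.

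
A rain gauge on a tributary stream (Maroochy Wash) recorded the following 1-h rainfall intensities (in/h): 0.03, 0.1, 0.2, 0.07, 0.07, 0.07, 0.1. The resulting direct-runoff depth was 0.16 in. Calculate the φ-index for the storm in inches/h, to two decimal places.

Only the 3 blocks with intensity above φ contribute runoff: 0.1, 0.2, 0.1 in/h.
Σ(I−φ)·Δt = d  ⇒  (0.1+0.2+0.1 − 3φ)·1 = 0.16
φ = (0.4000 − 0.16/1) / 3 = 0.08 in/h.

φ ≈ 0.08 in/h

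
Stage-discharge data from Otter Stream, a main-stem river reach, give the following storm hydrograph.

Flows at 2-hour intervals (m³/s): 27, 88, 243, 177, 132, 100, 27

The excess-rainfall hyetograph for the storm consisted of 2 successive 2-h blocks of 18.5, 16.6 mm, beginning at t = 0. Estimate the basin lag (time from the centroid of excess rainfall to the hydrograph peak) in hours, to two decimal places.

t_L ≈ 2.05 h

Centroid of excess rainfall: t_c = Σ P_i·t̄_i / ΣP_i = 1.9459 h (block centres at 1, 3 h).
Hydrograph peak occurs at t = 4 h, so basin lag t_L = 4 − 1.9459 = 2.05 h.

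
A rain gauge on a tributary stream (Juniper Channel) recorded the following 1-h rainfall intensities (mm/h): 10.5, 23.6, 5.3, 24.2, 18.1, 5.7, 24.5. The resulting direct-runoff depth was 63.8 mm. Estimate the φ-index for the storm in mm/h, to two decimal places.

Only the 5 blocks with intensity above φ contribute runoff: 10.5, 23.6, 24.2, 18.1, 24.5 mm/h.
Σ(I−φ)·Δt = d  ⇒  (10.5+23.6+24.2+18.1+24.5 − 5φ)·1 = 63.8
φ = (100.9 − 63.8/1) / 5 = 7.42 mm/h.

φ ≈ 7.42 mm/h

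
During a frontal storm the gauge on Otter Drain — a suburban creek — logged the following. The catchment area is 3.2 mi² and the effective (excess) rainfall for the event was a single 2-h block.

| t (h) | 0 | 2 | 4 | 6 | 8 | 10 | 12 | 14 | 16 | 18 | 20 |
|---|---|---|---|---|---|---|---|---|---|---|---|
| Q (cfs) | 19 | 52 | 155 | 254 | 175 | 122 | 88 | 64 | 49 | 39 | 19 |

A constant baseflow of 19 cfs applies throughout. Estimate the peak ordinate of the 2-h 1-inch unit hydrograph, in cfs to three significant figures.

Direct runoff: 0.0, 33.0, 136.0, 235.0, 156.0, 103.0, 69.0, 45.0, 30.0, 20.0, 0.0 cfs; ΣQ_DR = 827.0 cfs, peak = 235.0 cfs.
Runoff depth d = ΣQ_DR·Δt / A = 827.0 × 7200 / (3.2 mi²) = 0.8009 in.
The 1-inch UH is the DRH scaled by (1 in)/d, so U_p = 235.0 × 1/0.8009 = 293 cfs.

U_p ≈ 293 cfs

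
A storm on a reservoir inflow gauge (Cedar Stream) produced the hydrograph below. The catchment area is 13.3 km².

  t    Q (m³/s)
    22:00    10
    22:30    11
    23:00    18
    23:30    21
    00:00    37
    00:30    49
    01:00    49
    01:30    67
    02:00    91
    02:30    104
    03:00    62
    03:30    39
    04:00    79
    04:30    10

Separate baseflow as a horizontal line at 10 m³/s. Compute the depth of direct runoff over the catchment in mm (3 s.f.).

Direct runoff: 0.0, 1.0, 8.0, 11.0, 27.0, 39.0, 39.0, 57.0, 81.0, 94.0, 52.0, 29.0, 69.0, 0.0 m³/s; ΣQ_DR = 507.0 m³/s.
V = ΣQ_DR · Δt = 507.0 × 1800 s = 9.126 × 10^5 m³.
Over A = 13.3 km², depth = V / A = 68.6 mm.

d ≈ 68.6 mm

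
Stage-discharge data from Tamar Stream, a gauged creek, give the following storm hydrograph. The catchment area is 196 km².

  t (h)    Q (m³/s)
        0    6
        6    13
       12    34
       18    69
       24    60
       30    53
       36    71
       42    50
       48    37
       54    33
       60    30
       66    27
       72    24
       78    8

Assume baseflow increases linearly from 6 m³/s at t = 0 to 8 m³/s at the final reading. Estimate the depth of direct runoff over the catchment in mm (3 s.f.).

d ≈ 46.0 mm

Direct runoff: 0.00, 6.85, 27.69, 62.54, 53.38, 46.23, 64.08, 42.92, 29.77, 25.62, 22.46, 19.31, 16.15, 0.00 m³/s; ΣQ_DR = 417.0 m³/s.
V = ΣQ_DR · Δt = 417.0 × 21600 s = 9.007 × 10^6 m³.
Over A = 196 km², depth = V / A = 46.0 mm.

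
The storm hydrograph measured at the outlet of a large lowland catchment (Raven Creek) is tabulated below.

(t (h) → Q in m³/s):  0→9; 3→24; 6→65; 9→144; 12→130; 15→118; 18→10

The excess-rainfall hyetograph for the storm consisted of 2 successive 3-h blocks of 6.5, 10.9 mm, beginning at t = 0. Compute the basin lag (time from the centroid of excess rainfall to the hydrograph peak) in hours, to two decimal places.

t_L ≈ 5.62 h

Centroid of excess rainfall: t_c = Σ P_i·t̄_i / ΣP_i = 3.3793 h (block centres at 1.5, 4.5 h).
Hydrograph peak occurs at t = 9 h, so basin lag t_L = 9 − 3.3793 = 5.62 h.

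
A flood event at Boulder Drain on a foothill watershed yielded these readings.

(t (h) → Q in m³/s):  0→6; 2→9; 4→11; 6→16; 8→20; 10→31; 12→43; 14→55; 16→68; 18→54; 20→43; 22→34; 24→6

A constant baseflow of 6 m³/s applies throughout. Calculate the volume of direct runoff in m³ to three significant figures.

V ≈ 2.29 × 10^6 m³

Direct-runoff ordinates (Q − Q_b): 0.0, 3.0, 5.0, 10.0, 14.0, 25.0, 37.0, 49.0, 62.0, 48.0, 37.0, 28.0, 0.0 m³/s.
ΣQ_DR = 318.0 m³/s.
With Δt = 2 h = 7200 s, V = ΣQ_DR · Δt = 318.0 × 7200 = 2.29 × 10^6 m³.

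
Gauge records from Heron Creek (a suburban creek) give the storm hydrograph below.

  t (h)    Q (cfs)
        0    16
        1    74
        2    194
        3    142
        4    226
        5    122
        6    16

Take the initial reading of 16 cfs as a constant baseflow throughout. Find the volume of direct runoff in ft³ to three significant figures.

Direct-runoff ordinates (Q − Q_b): 0.0, 58.0, 178.0, 126.0, 210.0, 106.0, 0.0 cfs.
ΣQ_DR = 678.0 cfs.
With Δt = 1 h = 3600 s, V = ΣQ_DR · Δt = 678.0 × 3600 = 2.44 × 10^6 ft³.

V ≈ 2.44 × 10^6 ft³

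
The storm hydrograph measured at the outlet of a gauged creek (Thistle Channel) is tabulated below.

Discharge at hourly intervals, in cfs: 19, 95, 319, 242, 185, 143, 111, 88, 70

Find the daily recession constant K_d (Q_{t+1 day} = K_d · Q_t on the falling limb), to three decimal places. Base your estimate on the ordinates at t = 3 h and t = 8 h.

Between t = 3 h and t = 8 h the flow falls from 242 to 70 cfs over 5×1 h = 5 h.
Per-interval ratio K = (70/242)^(1/5) = 0.7803; K_d = K^(24/1) = 0.003.

K_d ≈ 0.003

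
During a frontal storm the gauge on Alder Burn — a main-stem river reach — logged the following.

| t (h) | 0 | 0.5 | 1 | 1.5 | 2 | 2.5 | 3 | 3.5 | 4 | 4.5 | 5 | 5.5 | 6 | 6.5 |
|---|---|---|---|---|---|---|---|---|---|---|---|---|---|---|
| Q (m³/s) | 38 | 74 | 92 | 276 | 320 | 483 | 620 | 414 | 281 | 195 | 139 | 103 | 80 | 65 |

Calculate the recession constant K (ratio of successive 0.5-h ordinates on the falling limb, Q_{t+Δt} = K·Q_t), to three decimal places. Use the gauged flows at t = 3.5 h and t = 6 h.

K ≈ 0.720

Using the recession-limb readings at t = 3.5 h and t = 6 h: Q falls from 414 to 80 m³/s over 5 intervals.
K = (Q₂/Q₁)^(1/5) = (80/414)^(1/5) = 0.720.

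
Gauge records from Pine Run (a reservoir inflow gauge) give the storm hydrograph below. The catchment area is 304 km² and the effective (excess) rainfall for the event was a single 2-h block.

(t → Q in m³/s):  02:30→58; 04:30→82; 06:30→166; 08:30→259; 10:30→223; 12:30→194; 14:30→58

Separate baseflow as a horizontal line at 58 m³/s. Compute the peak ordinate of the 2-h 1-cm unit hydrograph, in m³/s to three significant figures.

U_p ≈ 134 m³/s

Direct runoff: 0.0, 24.0, 108.0, 201.0, 165.0, 136.0, 0.0 m³/s; ΣQ_DR = 634.0 m³/s, peak = 201.0 m³/s.
Runoff depth d = ΣQ_DR·Δt / A = 634.0 × 7200 / (304 km²) = 15.02 mm.
The 1-cm UH is the DRH scaled by (10 mm)/d, so U_p = 201.0 × 10/15.02 = 134 m³/s.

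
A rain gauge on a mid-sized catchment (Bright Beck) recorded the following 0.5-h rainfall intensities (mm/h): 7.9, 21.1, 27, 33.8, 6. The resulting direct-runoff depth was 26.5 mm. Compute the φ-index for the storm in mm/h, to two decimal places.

Only the 3 blocks with intensity above φ contribute runoff: 21.1, 27, 33.8 mm/h.
Σ(I−φ)·Δt = d  ⇒  (21.1+27+33.8 − 3φ)·0.5 = 26.5
φ = (81.90 − 26.5/0.5) / 3 = 9.63 mm/h.

φ ≈ 9.63 mm/h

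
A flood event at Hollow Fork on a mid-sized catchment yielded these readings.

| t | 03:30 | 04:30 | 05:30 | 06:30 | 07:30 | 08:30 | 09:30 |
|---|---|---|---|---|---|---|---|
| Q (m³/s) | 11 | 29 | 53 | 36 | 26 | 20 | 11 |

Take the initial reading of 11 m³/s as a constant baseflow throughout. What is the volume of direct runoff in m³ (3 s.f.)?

V ≈ 3.92 × 10^5 m³

Direct-runoff ordinates (Q − Q_b): 0.0, 18.0, 42.0, 25.0, 15.0, 9.0, 0.0 m³/s.
ΣQ_DR = 109.0 m³/s.
With Δt = 1 h = 3600 s, V = ΣQ_DR · Δt = 109.0 × 3600 = 3.92 × 10^5 m³.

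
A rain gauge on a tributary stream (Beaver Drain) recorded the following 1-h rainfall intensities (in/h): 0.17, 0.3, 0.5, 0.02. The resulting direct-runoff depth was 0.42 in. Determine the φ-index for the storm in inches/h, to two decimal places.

φ ≈ 0.19 in/h

Only the 2 blocks with intensity above φ contribute runoff: 0.3, 0.5 in/h.
Σ(I−φ)·Δt = d  ⇒  (0.3+0.5 − 2φ)·1 = 0.42
φ = (0.8000 − 0.42/1) / 2 = 0.19 in/h.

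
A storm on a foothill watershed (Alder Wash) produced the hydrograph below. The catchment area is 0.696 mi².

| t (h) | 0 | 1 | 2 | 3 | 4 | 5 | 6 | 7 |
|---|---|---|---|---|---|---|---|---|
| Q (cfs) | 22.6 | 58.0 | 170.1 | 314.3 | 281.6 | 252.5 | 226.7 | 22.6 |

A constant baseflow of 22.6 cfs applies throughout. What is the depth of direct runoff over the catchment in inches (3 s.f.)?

Direct runoff: 0.0, 35.4, 147.5, 291.7, 259.0, 229.9, 204.1, 0.0 cfs; ΣQ_DR = 1168 cfs.
V = ΣQ_DR · Δt = 1168 × 3600 s = 4.203 × 10^6 ft³.
Over A = 0.696 mi², depth = V / A = 2.60 in.

d ≈ 2.60 in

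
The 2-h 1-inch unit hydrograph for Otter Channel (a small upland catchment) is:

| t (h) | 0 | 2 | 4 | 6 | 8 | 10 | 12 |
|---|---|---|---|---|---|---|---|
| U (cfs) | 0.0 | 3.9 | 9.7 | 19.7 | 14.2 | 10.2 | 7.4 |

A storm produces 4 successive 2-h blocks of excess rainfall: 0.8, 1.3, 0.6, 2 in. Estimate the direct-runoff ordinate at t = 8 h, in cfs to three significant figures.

By discrete convolution, Q_j = Σ (P_i / 1 in) · U_{j−i}.
At t = 8 h (j=4): Q = (0.8/1)·14.2 + (1.3/1)·19.7 + (0.6/1)·9.7 + (2/1)·3.9 = 50.6 cfs.

Q ≈ 50.6 cfs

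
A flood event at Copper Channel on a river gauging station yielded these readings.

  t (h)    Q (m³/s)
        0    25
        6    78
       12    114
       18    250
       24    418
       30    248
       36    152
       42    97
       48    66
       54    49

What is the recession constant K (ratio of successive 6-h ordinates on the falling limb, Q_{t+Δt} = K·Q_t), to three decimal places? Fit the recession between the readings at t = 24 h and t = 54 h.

K ≈ 0.651

Using the recession-limb readings at t = 24 h and t = 54 h: Q falls from 418 to 49 m³/s over 5 intervals.
K = (Q₂/Q₁)^(1/5) = (49/418)^(1/5) = 0.651.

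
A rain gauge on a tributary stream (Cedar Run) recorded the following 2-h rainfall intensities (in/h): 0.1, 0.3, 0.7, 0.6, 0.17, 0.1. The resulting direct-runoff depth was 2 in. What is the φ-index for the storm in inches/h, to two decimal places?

φ ≈ 0.20 in/h

Only the 3 blocks with intensity above φ contribute runoff: 0.3, 0.7, 0.6 in/h.
Σ(I−φ)·Δt = d  ⇒  (0.3+0.7+0.6 − 3φ)·2 = 2
φ = (1.600 − 2/2) / 3 = 0.20 in/h.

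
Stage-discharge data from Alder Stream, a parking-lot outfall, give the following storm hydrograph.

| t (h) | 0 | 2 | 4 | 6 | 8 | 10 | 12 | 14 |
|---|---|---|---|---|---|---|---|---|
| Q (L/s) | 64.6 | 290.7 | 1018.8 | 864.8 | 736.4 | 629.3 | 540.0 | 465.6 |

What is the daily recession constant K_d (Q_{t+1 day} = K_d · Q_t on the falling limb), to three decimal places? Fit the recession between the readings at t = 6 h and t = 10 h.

K_d ≈ 0.148

Between t = 6 h and t = 10 h the flow falls from 864.8 to 629.3 L/s over 2×2 h = 4 h.
Per-interval ratio K = (629.3/864.8)^(1/2) = 0.8530; K_d = K^(24/2) = 0.148.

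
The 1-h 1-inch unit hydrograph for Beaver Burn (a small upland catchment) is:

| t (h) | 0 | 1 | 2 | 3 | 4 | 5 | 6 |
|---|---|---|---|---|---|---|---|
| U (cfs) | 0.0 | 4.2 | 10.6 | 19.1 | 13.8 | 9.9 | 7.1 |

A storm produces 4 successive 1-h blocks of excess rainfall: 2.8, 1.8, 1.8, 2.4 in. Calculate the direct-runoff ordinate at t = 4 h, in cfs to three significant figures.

Q ≈ 102 cfs

By discrete convolution, Q_j = Σ (P_i / 1 in) · U_{j−i}.
At t = 4 h (j=4): Q = (2.8/1)·13.8 + (1.8/1)·19.1 + (1.8/1)·10.6 + (2.4/1)·4.2 = 102 cfs.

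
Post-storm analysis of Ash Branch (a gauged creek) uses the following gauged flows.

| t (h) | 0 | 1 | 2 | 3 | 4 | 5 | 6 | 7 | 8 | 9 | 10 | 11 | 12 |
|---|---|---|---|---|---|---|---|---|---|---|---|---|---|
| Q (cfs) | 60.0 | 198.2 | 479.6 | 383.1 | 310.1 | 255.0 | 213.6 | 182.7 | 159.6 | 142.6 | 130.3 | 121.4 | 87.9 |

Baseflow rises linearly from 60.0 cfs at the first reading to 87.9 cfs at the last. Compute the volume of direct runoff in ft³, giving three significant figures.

Direct-runoff ordinates (Q − Q_b): 0.00, 135.88, 414.95, 316.12, 240.80, 183.38, 139.65, 106.42, 81.00, 61.67, 47.05, 35.83, 0.00 cfs.
ΣQ_DR = 1763 cfs.
With Δt = 1 h = 3600 s, V = ΣQ_DR · Δt = 1763 × 3600 = 6.35 × 10^6 ft³.

V ≈ 6.35 × 10^6 ft³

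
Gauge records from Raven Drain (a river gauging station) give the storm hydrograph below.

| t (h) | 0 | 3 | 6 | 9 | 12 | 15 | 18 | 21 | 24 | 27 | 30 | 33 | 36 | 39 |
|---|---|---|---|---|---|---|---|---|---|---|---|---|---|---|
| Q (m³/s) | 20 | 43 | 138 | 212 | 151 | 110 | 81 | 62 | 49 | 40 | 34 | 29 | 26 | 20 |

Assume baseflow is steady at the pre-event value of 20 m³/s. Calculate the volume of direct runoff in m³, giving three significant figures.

V ≈ 7.94 × 10^6 m³

Direct-runoff ordinates (Q − Q_b): 0.0, 23.0, 118.0, 192.0, 131.0, 90.0, 61.0, 42.0, 29.0, 20.0, 14.0, 9.0, 6.0, 0.0 m³/s.
ΣQ_DR = 735.0 m³/s.
With Δt = 3 h = 10800 s, V = ΣQ_DR · Δt = 735.0 × 10800 = 7.94 × 10^6 m³.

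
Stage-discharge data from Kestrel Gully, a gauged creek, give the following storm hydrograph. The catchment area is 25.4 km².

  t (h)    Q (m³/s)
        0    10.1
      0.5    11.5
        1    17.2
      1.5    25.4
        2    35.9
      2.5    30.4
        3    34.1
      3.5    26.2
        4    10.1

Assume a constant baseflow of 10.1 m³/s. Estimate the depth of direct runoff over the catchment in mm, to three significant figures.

Direct runoff: 0.0, 1.4, 7.1, 15.3, 25.8, 20.3, 24.0, 16.1, 0.0 m³/s; ΣQ_DR = 110.0 m³/s.
V = ΣQ_DR · Δt = 110.0 × 1800 s = 1.980 × 10^5 m³.
Over A = 25.4 km², depth = V / A = 7.80 mm.

d ≈ 7.80 mm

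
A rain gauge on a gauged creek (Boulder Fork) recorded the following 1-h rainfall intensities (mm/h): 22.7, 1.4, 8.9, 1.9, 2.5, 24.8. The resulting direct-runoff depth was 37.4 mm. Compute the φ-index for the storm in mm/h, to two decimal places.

Only the 3 blocks with intensity above φ contribute runoff: 22.7, 8.9, 24.8 mm/h.
Σ(I−φ)·Δt = d  ⇒  (22.7+8.9+24.8 − 3φ)·1 = 37.4
φ = (56.40 − 37.4/1) / 3 = 6.33 mm/h.

φ ≈ 6.33 mm/h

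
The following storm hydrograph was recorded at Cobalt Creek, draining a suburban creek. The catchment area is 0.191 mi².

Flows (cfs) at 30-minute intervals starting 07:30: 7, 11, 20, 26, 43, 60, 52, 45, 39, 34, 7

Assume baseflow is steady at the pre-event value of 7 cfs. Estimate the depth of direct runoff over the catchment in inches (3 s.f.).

d ≈ 1.08 in

Direct runoff: 0.0, 4.0, 13.0, 19.0, 36.0, 53.0, 45.0, 38.0, 32.0, 27.0, 0.0 cfs; ΣQ_DR = 267.0 cfs.
V = ΣQ_DR · Δt = 267.0 × 1800 s = 4.806 × 10^5 ft³.
Over A = 0.191 mi², depth = V / A = 1.08 in.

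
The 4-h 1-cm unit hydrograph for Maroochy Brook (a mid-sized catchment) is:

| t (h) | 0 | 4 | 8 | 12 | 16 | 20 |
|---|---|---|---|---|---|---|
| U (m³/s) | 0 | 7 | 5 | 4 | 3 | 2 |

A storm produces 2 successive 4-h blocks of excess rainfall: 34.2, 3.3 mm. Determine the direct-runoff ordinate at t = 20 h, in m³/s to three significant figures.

Q ≈ 7.83 m³/s

By discrete convolution, Q_j = Σ (P_i / 10 mm) · U_{j−i}.
At t = 20 h (j=5): Q = (34.2/10)·2 + (3.3/10)·3 = 7.83 m³/s.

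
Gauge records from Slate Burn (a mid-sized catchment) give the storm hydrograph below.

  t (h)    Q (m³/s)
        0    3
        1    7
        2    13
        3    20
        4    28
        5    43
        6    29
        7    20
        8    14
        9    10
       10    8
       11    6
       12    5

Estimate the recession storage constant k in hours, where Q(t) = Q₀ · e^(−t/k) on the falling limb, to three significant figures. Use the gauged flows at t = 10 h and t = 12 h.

k ≈ 4.26 h

On the falling limb, Q drops from 8 to 5 m³/s between t = 10 h and t = 12 h (Δt = 2 h).
k = −Δt / ln(Q₂/Q₁) = −2 / ln(5/8) = 4.26 h.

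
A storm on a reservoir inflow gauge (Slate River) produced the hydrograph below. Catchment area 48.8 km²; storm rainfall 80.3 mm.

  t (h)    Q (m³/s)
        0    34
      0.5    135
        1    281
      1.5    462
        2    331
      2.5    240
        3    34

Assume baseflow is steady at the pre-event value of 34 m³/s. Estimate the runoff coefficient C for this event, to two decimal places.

C ≈ 0.59

ΣQ_DR = 1279 m³/s; V = ΣQ_DR·Δt = 2.302 × 10^6 m³.
Runoff depth d = V / A = 47.18 mm.
C = d / P = 47.18 / 80.3 = 0.59.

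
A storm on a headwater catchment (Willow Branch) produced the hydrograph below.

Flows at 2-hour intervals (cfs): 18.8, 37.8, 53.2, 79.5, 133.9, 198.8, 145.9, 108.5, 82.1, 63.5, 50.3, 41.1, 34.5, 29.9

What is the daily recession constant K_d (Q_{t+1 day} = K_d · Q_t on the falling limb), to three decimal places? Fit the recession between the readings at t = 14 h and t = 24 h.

Between t = 14 h and t = 24 h the flow falls from 108.5 to 34.5 cfs over 5×2 h = 10 h.
Per-interval ratio K = (34.5/108.5)^(1/5) = 0.7952; K_d = K^(24/2) = 0.064.

K_d ≈ 0.064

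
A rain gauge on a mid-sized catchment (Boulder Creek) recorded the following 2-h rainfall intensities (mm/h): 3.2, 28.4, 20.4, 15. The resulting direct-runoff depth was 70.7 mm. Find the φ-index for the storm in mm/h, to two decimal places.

φ ≈ 9.48 mm/h

Only the 3 blocks with intensity above φ contribute runoff: 28.4, 20.4, 15 mm/h.
Σ(I−φ)·Δt = d  ⇒  (28.4+20.4+15 − 3φ)·2 = 70.7
φ = (63.80 − 70.7/2) / 3 = 9.48 mm/h.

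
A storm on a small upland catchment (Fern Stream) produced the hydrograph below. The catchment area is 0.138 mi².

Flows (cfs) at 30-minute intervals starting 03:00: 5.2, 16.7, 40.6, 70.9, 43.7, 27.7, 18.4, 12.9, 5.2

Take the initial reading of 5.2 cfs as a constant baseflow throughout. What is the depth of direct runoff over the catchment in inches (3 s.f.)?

Direct runoff: 0.0, 11.5, 35.4, 65.7, 38.5, 22.5, 13.2, 7.7, 0.0 cfs; ΣQ_DR = 194.5 cfs.
V = ΣQ_DR · Δt = 194.5 × 1800 s = 3.501 × 10^5 ft³.
Over A = 0.138 mi², depth = V / A = 1.09 in.

d ≈ 1.09 in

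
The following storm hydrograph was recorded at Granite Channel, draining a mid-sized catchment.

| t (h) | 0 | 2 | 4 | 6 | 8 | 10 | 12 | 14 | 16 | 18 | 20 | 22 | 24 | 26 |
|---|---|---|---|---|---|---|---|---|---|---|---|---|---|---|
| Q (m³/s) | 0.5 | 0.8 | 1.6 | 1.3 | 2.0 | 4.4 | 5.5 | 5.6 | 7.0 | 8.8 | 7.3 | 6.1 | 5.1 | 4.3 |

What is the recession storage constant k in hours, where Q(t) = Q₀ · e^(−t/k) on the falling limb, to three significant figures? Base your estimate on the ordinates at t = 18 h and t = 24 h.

On the falling limb, Q drops from 8.8 to 5.1 m³/s between t = 18 h and t = 24 h (Δt = 6 h).
k = −Δt / ln(Q₂/Q₁) = −6 / ln(5.1/8.8) = 11.0 h.

k ≈ 11.0 h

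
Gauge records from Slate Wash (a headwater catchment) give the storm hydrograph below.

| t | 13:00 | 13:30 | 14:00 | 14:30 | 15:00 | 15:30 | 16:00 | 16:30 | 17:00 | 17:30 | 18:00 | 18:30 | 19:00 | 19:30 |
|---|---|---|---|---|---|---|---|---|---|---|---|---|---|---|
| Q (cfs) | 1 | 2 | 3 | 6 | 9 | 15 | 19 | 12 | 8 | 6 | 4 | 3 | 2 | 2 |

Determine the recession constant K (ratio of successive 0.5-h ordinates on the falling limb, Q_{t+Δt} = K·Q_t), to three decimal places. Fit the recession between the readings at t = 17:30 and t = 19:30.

K ≈ 0.760

Using the recession-limb readings at t = 17:30 and t = 19:30: Q falls from 6 to 2 cfs over 4 intervals.
K = (Q₂/Q₁)^(1/4) = (2/6)^(1/4) = 0.760.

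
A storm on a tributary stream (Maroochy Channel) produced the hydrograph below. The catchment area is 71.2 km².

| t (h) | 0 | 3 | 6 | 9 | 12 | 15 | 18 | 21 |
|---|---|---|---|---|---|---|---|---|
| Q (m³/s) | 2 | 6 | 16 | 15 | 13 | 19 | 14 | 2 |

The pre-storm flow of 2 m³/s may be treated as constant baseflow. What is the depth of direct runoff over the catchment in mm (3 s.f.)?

d ≈ 10.8 mm

Direct runoff: 0.0, 4.0, 14.0, 13.0, 11.0, 17.0, 12.0, 0.0 m³/s; ΣQ_DR = 71.00 m³/s.
V = ΣQ_DR · Δt = 71.00 × 10800 s = 7.668 × 10^5 m³.
Over A = 71.2 km², depth = V / A = 10.8 mm.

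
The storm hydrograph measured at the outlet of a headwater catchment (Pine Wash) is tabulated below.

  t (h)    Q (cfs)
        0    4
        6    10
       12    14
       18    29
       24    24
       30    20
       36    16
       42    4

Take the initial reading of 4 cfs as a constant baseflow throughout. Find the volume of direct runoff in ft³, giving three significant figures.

V ≈ 1.92 × 10^6 ft³

Direct-runoff ordinates (Q − Q_b): 0.0, 6.0, 10.0, 25.0, 20.0, 16.0, 12.0, 0.0 cfs.
ΣQ_DR = 89.00 cfs.
With Δt = 6 h = 21600 s, V = ΣQ_DR · Δt = 89.00 × 21600 = 1.92 × 10^6 ft³.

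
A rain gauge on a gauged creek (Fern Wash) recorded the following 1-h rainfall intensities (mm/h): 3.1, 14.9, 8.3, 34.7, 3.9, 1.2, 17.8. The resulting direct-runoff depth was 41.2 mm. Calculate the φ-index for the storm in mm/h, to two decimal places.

Only the 3 blocks with intensity above φ contribute runoff: 14.9, 34.7, 17.8 mm/h.
Σ(I−φ)·Δt = d  ⇒  (14.9+34.7+17.8 − 3φ)·1 = 41.2
φ = (67.40 − 41.2/1) / 3 = 8.73 mm/h.

φ ≈ 8.73 mm/h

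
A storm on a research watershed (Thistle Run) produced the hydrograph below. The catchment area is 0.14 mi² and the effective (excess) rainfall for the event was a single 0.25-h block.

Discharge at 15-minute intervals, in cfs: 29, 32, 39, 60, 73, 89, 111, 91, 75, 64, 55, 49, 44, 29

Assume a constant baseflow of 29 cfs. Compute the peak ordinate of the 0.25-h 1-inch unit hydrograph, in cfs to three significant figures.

Direct runoff: 0.0, 3.0, 10.0, 31.0, 44.0, 60.0, 82.0, 62.0, 46.0, 35.0, 26.0, 20.0, 15.0, 0.0 cfs; ΣQ_DR = 434.0 cfs, peak = 82.0 cfs.
Runoff depth d = ΣQ_DR·Δt / A = 434.0 × 900 / (0.14 mi²) = 1.201 in.
The 1-inch UH is the DRH scaled by (1 in)/d, so U_p = 82.0 × 1/1.201 = 68.3 cfs.

U_p ≈ 68.3 cfs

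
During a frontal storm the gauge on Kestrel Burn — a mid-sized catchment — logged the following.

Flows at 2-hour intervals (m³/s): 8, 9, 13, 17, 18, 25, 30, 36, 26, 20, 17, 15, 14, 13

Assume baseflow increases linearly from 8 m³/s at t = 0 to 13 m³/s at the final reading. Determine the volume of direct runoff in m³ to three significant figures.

V ≈ 8.21 × 10^5 m³

Direct-runoff ordinates (Q − Q_b): 0.00, 0.62, 4.23, 7.85, 8.46, 15.08, 19.69, 25.31, 14.92, 8.54, 5.15, 2.77, 1.38, 0.00 m³/s.
ΣQ_DR = 114.0 m³/s.
With Δt = 2 h = 7200 s, V = ΣQ_DR · Δt = 114.0 × 7200 = 8.21 × 10^5 m³.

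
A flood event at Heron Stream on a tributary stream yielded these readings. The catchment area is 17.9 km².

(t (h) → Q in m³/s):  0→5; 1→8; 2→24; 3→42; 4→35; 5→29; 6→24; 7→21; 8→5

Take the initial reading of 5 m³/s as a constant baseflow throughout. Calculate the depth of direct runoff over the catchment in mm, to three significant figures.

Direct runoff: 0.0, 3.0, 19.0, 37.0, 30.0, 24.0, 19.0, 16.0, 0.0 m³/s; ΣQ_DR = 148.0 m³/s.
V = ΣQ_DR · Δt = 148.0 × 3600 s = 5.328 × 10^5 m³.
Over A = 17.9 km², depth = V / A = 29.8 mm.

d ≈ 29.8 mm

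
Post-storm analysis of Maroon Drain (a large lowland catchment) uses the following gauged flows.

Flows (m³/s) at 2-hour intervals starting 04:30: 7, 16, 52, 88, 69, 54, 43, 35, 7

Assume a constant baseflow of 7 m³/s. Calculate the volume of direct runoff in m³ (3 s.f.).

V ≈ 2.22 × 10^6 m³

Direct-runoff ordinates (Q − Q_b): 0.0, 9.0, 45.0, 81.0, 62.0, 47.0, 36.0, 28.0, 0.0 m³/s.
ΣQ_DR = 308.0 m³/s.
With Δt = 2 h = 7200 s, V = ΣQ_DR · Δt = 308.0 × 7200 = 2.22 × 10^6 m³.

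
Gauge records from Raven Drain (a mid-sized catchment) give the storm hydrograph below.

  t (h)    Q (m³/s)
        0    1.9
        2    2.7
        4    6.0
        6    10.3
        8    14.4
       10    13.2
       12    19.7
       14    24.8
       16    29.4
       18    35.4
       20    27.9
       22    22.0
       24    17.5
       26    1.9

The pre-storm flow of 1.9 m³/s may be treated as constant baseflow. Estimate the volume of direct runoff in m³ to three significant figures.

V ≈ 1.44 × 10^6 m³

Direct-runoff ordinates (Q − Q_b): 0.0, 0.8, 4.1, 8.4, 12.5, 11.3, 17.8, 22.9, 27.5, 33.5, 26.0, 20.1, 15.6, 0.0 m³/s.
ΣQ_DR = 200.5 m³/s.
With Δt = 2 h = 7200 s, V = ΣQ_DR · Δt = 200.5 × 7200 = 1.44 × 10^6 m³.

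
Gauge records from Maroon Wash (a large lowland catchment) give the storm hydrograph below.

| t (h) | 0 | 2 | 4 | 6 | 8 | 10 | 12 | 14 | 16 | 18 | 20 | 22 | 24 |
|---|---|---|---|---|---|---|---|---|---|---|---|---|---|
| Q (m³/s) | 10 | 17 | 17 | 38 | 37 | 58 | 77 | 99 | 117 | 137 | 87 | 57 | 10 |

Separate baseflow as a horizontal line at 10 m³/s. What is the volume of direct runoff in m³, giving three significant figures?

V ≈ 4.54 × 10^6 m³

Direct-runoff ordinates (Q − Q_b): 0.0, 7.0, 7.0, 28.0, 27.0, 48.0, 67.0, 89.0, 107.0, 127.0, 77.0, 47.0, 0.0 m³/s.
ΣQ_DR = 631.0 m³/s.
With Δt = 2 h = 7200 s, V = ΣQ_DR · Δt = 631.0 × 7200 = 4.54 × 10^6 m³.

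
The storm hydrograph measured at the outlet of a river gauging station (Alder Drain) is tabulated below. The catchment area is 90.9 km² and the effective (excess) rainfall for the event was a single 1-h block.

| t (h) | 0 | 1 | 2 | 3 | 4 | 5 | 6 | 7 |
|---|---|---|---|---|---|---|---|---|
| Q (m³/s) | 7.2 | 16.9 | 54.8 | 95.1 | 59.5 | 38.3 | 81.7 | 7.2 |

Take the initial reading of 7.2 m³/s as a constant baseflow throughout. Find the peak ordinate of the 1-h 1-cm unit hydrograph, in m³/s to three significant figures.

U_p ≈ 73.2 m³/s

Direct runoff: 0.0, 9.7, 47.6, 87.9, 52.3, 31.1, 74.5, 0.0 m³/s; ΣQ_DR = 303.1 m³/s, peak = 87.9 m³/s.
Runoff depth d = ΣQ_DR·Δt / A = 303.1 × 3600 / (90.9 km²) = 12.00 mm.
The 1-cm UH is the DRH scaled by (10 mm)/d, so U_p = 87.9 × 10/12.00 = 73.2 m³/s.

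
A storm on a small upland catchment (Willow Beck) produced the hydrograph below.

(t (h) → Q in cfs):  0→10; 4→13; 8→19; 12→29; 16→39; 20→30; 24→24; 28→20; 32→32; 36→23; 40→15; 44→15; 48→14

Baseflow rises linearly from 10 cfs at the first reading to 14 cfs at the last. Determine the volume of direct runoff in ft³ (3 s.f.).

V ≈ 1.83 × 10^6 ft³

Direct-runoff ordinates (Q − Q_b): 0.00, 2.67, 8.33, 18.00, 27.67, 18.33, 12.00, 7.67, 19.33, 10.00, 1.67, 1.33, 0.00 cfs.
ΣQ_DR = 127.0 cfs.
With Δt = 4 h = 14400 s, V = ΣQ_DR · Δt = 127.0 × 14400 = 1.83 × 10^6 ft³.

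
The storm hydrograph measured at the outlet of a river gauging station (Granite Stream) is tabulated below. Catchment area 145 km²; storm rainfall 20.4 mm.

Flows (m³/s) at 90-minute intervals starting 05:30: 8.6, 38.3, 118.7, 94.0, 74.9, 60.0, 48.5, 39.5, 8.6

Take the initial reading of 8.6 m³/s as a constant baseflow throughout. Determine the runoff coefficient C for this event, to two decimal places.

ΣQ_DR = 413.7 m³/s; V = ΣQ_DR·Δt = 2.234 × 10^6 m³.
Runoff depth d = V / A = 15.41 mm.
C = d / P = 15.41 / 20.4 = 0.76.

C ≈ 0.76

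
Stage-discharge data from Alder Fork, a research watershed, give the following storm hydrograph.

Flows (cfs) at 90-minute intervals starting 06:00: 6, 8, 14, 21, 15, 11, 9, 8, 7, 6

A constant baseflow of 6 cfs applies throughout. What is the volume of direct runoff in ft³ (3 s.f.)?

Direct-runoff ordinates (Q − Q_b): 0.0, 2.0, 8.0, 15.0, 9.0, 5.0, 3.0, 2.0, 1.0, 0.0 cfs.
ΣQ_DR = 45.00 cfs.
With Δt = 1.5 h = 5400 s, V = ΣQ_DR · Δt = 45.00 × 5400 = 2.43 × 10^5 ft³.

V ≈ 2.43 × 10^5 ft³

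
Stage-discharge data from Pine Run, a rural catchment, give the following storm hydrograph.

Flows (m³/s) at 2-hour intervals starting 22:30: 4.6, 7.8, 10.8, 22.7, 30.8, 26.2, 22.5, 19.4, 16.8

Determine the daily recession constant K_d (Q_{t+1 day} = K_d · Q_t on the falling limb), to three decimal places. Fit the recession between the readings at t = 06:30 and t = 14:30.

K_d ≈ 0.162

Between t = 06:30 and t = 14:30 the flow falls from 30.8 to 16.8 m³/s over 4×2 h = 8 h.
Per-interval ratio K = (16.8/30.8)^(1/4) = 0.8594; K_d = K^(24/2) = 0.162.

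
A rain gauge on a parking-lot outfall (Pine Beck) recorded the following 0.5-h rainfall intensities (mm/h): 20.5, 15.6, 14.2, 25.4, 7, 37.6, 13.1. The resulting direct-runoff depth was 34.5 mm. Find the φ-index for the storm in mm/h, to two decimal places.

φ ≈ 9.57 mm/h

Only the 6 blocks with intensity above φ contribute runoff: 20.5, 15.6, 14.2, 25.4, 37.6, 13.1 mm/h.
Σ(I−φ)·Δt = d  ⇒  (20.5+15.6+14.2+25.4+37.6+13.1 − 6φ)·0.5 = 34.5
φ = (126.4 − 34.5/0.5) / 6 = 9.57 mm/h.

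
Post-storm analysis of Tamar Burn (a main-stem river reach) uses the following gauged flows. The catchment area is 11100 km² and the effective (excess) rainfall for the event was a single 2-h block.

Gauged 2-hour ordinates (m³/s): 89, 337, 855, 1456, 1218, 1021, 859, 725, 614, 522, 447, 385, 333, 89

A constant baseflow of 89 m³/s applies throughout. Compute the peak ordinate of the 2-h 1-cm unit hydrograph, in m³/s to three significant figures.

U_p ≈ 2740 m³/s

Direct runoff: 0.0, 248.0, 766.0, 1367.0, 1129.0, 932.0, 770.0, 636.0, 525.0, 433.0, 358.0, 296.0, 244.0, 0.0 m³/s; ΣQ_DR = 7704 m³/s, peak = 1367.0 m³/s.
Runoff depth d = ΣQ_DR·Δt / A = 7704 × 7200 / (11100 km²) = 4.997 mm.
The 1-cm UH is the DRH scaled by (10 mm)/d, so U_p = 1367.0 × 10/4.997 = 2740 m³/s.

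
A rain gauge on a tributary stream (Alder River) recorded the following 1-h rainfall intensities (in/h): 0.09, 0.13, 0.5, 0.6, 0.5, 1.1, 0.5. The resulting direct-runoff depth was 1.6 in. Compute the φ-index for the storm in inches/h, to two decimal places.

φ ≈ 0.32 in/h

Only the 5 blocks with intensity above φ contribute runoff: 0.5, 0.6, 0.5, 1.1, 0.5 in/h.
Σ(I−φ)·Δt = d  ⇒  (0.5+0.6+0.5+1.1+0.5 − 5φ)·1 = 1.6
φ = (3.200 − 1.6/1) / 5 = 0.32 in/h.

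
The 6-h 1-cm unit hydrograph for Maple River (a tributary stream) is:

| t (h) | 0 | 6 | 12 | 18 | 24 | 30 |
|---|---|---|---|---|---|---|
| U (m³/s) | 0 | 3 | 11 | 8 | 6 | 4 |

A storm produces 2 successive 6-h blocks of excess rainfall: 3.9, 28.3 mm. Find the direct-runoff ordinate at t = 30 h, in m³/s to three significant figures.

Q ≈ 18.5 m³/s

By discrete convolution, Q_j = Σ (P_i / 10 mm) · U_{j−i}.
At t = 30 h (j=5): Q = (3.9/10)·4 + (28.3/10)·6 = 18.5 m³/s.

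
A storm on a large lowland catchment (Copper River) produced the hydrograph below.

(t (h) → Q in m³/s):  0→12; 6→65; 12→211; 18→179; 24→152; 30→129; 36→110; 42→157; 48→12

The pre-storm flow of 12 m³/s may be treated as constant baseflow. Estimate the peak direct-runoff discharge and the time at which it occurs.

Subtracting baseflow gives direct-runoff ordinates: 0.0, 53.0, 199.0, 167.0, 140.0, 117.0, 98.0, 145.0, 0.0 m³/s.
The maximum is 199.0 m³/s, occurring at the reading for t = 12 h.

Q_p = 199.0 m³/s at t = 12 h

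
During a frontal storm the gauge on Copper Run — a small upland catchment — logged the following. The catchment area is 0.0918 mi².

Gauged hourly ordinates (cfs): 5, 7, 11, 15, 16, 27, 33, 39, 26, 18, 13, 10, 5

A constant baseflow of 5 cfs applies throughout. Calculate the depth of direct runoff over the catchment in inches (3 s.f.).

Direct runoff: 0.0, 2.0, 6.0, 10.0, 11.0, 22.0, 28.0, 34.0, 21.0, 13.0, 8.0, 5.0, 0.0 cfs; ΣQ_DR = 160.0 cfs.
V = ΣQ_DR · Δt = 160.0 × 3600 s = 5.760 × 10^5 ft³.
Over A = 0.0918 mi², depth = V / A = 2.70 in.

d ≈ 2.70 in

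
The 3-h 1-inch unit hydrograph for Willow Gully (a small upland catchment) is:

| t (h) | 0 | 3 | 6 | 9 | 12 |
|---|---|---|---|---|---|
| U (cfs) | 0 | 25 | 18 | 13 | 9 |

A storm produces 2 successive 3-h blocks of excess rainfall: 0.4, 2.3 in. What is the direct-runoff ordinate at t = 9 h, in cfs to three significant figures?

Q ≈ 46.6 cfs

By discrete convolution, Q_j = Σ (P_i / 1 in) · U_{j−i}.
At t = 9 h (j=3): Q = (0.4/1)·13 + (2.3/1)·18 = 46.6 cfs.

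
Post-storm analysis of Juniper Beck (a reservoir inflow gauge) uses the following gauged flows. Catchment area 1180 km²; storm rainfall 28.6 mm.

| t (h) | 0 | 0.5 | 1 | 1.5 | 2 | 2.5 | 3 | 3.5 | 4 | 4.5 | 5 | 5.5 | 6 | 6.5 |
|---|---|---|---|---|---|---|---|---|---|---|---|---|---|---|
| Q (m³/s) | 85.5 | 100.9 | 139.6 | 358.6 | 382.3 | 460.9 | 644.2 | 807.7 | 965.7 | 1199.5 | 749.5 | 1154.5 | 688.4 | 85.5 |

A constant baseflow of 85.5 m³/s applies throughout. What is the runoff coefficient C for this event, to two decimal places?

ΣQ_DR = 6626 m³/s; V = ΣQ_DR·Δt = 1.193 × 10^7 m³.
Runoff depth d = V / A = 10.11 mm.
C = d / P = 10.11 / 28.6 = 0.35.

C ≈ 0.35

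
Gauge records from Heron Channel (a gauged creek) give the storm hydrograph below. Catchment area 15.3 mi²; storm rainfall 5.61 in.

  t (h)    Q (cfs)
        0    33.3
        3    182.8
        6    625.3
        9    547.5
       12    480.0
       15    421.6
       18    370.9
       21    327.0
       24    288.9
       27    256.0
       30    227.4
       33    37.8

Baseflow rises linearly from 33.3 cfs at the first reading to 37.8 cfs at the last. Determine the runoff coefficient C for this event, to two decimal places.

ΣQ_DR = 3372 cfs; V = ΣQ_DR·Δt = 3.642 × 10^7 ft³.
Runoff depth d = V / A = 1.025 in.
C = d / P = 1.025 / 5.61 = 0.18.

C ≈ 0.18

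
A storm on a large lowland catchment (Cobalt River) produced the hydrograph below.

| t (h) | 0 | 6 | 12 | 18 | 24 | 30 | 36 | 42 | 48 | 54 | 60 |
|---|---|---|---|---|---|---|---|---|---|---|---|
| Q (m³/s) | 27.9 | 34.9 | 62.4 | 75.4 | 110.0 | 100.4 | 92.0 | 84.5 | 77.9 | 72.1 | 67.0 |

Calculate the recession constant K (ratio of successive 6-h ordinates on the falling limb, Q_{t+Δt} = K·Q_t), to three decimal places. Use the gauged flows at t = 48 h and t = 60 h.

K ≈ 0.927

Using the recession-limb readings at t = 48 h and t = 60 h: Q falls from 77.9 to 67.0 m³/s over 2 intervals.
K = (Q₂/Q₁)^(1/2) = (67.0/77.9)^(1/2) = 0.927.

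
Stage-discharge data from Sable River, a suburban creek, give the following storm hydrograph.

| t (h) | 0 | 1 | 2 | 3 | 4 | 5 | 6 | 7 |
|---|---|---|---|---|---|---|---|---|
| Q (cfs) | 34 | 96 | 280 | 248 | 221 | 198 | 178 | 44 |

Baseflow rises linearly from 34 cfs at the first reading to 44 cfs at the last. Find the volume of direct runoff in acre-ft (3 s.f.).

Direct-runoff ordinates (Q − Q_b): 0.00, 60.57, 243.14, 209.71, 181.29, 156.86, 135.43, 0.00 cfs.
ΣQ_DR = 987.0 cfs.
With Δt = 1 h = 3600 s, V = ΣQ_DR · Δt = 987.0 × 3600 = 3.55 × 10^6 ft³ = 81.6 acre-ft.

V ≈ 81.6 acre-ft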